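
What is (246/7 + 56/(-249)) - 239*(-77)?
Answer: 32137291/1743 ≈ 18438.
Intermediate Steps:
(246/7 + 56/(-249)) - 239*(-77) = (246*(⅐) + 56*(-1/249)) + 18403 = (246/7 - 56/249) + 18403 = 60862/1743 + 18403 = 32137291/1743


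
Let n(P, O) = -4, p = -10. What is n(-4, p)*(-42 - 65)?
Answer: 428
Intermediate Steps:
n(-4, p)*(-42 - 65) = -4*(-42 - 65) = -4*(-107) = 428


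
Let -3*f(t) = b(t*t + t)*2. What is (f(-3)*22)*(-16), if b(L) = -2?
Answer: -1408/3 ≈ -469.33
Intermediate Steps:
f(t) = 4/3 (f(t) = -(-2)*2/3 = -⅓*(-4) = 4/3)
(f(-3)*22)*(-16) = ((4/3)*22)*(-16) = (88/3)*(-16) = -1408/3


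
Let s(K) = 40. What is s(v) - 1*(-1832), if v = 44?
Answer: 1872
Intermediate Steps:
s(v) - 1*(-1832) = 40 - 1*(-1832) = 40 + 1832 = 1872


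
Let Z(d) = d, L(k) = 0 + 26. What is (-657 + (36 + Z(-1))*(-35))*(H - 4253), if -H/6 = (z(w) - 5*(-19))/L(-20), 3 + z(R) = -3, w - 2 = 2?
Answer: 104556392/13 ≈ 8.0428e+6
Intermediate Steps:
w = 4 (w = 2 + 2 = 4)
L(k) = 26
z(R) = -6 (z(R) = -3 - 3 = -6)
H = -267/13 (H = -6*(-6 - 5*(-19))/26 = -6*(-6 + 95)/26 = -534/26 = -6*89/26 = -267/13 ≈ -20.538)
(-657 + (36 + Z(-1))*(-35))*(H - 4253) = (-657 + (36 - 1)*(-35))*(-267/13 - 4253) = (-657 + 35*(-35))*(-55556/13) = (-657 - 1225)*(-55556/13) = -1882*(-55556/13) = 104556392/13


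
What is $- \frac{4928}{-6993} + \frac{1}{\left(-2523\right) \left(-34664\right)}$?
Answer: $\frac{20523306829}{29123271576} \approx 0.7047$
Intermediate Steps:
$- \frac{4928}{-6993} + \frac{1}{\left(-2523\right) \left(-34664\right)} = \left(-4928\right) \left(- \frac{1}{6993}\right) - - \frac{1}{87457272} = \frac{704}{999} + \frac{1}{87457272} = \frac{20523306829}{29123271576}$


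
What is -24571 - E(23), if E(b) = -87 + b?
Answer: -24507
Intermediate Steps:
-24571 - E(23) = -24571 - (-87 + 23) = -24571 - 1*(-64) = -24571 + 64 = -24507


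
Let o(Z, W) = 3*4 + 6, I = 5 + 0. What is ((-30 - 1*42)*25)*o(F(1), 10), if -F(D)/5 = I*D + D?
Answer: -32400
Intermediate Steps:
I = 5
F(D) = -30*D (F(D) = -5*(5*D + D) = -30*D)
o(Z, W) = 18 (o(Z, W) = 12 + 6 = 18)
((-30 - 1*42)*25)*o(F(1), 10) = ((-30 - 1*42)*25)*18 = ((-30 - 42)*25)*18 = -72*25*18 = -1800*18 = -32400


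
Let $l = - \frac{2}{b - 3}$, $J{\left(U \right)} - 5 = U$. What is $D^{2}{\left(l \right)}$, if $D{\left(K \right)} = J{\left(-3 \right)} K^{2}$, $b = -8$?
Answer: $\frac{64}{14641} \approx 0.0043713$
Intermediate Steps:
$J{\left(U \right)} = 5 + U$
$l = \frac{2}{11}$ ($l = - \frac{2}{-8 - 3} = - \frac{2}{-11} = \left(-2\right) \left(- \frac{1}{11}\right) = \frac{2}{11} \approx 0.18182$)
$D{\left(K \right)} = 2 K^{2}$ ($D{\left(K \right)} = \left(5 - 3\right) K^{2} = 2 K^{2}$)
$D^{2}{\left(l \right)} = \left(2 \left(\frac{2}{11}\right)^{2}\right)^{2} = \left(2 \cdot \frac{4}{121}\right)^{2} = \left(\frac{8}{121}\right)^{2} = \frac{64}{14641}$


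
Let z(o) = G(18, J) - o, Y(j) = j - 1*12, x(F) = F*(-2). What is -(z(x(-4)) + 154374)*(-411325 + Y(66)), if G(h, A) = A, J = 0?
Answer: 63486259186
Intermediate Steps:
x(F) = -2*F
Y(j) = -12 + j (Y(j) = j - 12 = -12 + j)
z(o) = -o (z(o) = 0 - o = -o)
-(z(x(-4)) + 154374)*(-411325 + Y(66)) = -(-(-2)*(-4) + 154374)*(-411325 + (-12 + 66)) = -(-1*8 + 154374)*(-411325 + 54) = -(-8 + 154374)*(-411271) = -154366*(-411271) = -1*(-63486259186) = 63486259186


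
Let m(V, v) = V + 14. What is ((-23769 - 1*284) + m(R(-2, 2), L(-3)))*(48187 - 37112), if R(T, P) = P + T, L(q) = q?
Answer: -266231925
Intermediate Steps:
m(V, v) = 14 + V
((-23769 - 1*284) + m(R(-2, 2), L(-3)))*(48187 - 37112) = ((-23769 - 1*284) + (14 + (2 - 2)))*(48187 - 37112) = ((-23769 - 284) + (14 + 0))*11075 = (-24053 + 14)*11075 = -24039*11075 = -266231925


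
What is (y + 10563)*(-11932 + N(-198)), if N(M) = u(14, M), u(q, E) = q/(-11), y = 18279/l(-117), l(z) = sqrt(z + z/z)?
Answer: -1386562758/11 + 1199705607*I*sqrt(29)/319 ≈ -1.2605e+8 + 2.0253e+7*I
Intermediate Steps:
l(z) = sqrt(1 + z) (l(z) = sqrt(z + 1) = sqrt(1 + z))
y = -18279*I*sqrt(29)/58 (y = 18279/(sqrt(1 - 117)) = 18279/(sqrt(-116)) = 18279/((2*I*sqrt(29))) = 18279*(-I*sqrt(29)/58) = -18279*I*sqrt(29)/58 ≈ -1697.2*I)
u(q, E) = -q/11 (u(q, E) = q*(-1/11) = -q/11)
N(M) = -14/11 (N(M) = -1/11*14 = -14/11)
(y + 10563)*(-11932 + N(-198)) = (-18279*I*sqrt(29)/58 + 10563)*(-11932 - 14/11) = (10563 - 18279*I*sqrt(29)/58)*(-131266/11) = -1386562758/11 + 1199705607*I*sqrt(29)/319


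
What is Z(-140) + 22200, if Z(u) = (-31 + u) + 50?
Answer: 22079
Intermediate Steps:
Z(u) = 19 + u
Z(-140) + 22200 = (19 - 140) + 22200 = -121 + 22200 = 22079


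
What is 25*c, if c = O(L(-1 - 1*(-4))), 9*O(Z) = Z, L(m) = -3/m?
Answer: -25/9 ≈ -2.7778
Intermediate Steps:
O(Z) = Z/9
c = -1/9 (c = (-3/(-1 - 1*(-4)))/9 = (-3/(-1 + 4))/9 = (-3/3)/9 = (-3*1/3)/9 = (1/9)*(-1) = -1/9 ≈ -0.11111)
25*c = 25*(-1/9) = -25/9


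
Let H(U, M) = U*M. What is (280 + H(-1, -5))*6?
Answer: 1710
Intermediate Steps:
H(U, M) = M*U
(280 + H(-1, -5))*6 = (280 - 5*(-1))*6 = (280 + 5)*6 = 285*6 = 1710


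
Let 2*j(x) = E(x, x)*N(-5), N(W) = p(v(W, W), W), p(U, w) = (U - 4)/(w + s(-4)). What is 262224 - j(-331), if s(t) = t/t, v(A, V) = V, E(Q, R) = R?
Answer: 2100771/8 ≈ 2.6260e+5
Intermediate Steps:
s(t) = 1
p(U, w) = (-4 + U)/(1 + w) (p(U, w) = (U - 4)/(w + 1) = (-4 + U)/(1 + w))
N(W) = (-4 + W)/(1 + W)
j(x) = 9*x/8 (j(x) = (x*((-4 - 5)/(1 - 5)))/2 = (x*(-9/(-4)))/2 = (x*(-1/4*(-9)))/2 = (x*(9/4))/2 = (9*x/4)/2 = 9*x/8)
262224 - j(-331) = 262224 - 9*(-331)/8 = 262224 - 1*(-2979/8) = 262224 + 2979/8 = 2100771/8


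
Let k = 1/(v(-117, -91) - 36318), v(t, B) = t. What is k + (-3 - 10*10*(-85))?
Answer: 309588194/36435 ≈ 8497.0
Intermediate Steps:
k = -1/36435 (k = 1/(-117 - 36318) = 1/(-36435) = -1/36435 ≈ -2.7446e-5)
k + (-3 - 10*10*(-85)) = -1/36435 + (-3 - 10*10*(-85)) = -1/36435 + (-3 - 100*(-85)) = -1/36435 + (-3 + 8500) = -1/36435 + 8497 = 309588194/36435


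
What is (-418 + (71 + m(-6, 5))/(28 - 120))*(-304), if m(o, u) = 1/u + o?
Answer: 14638056/115 ≈ 1.2729e+5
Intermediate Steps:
m(o, u) = o + 1/u
(-418 + (71 + m(-6, 5))/(28 - 120))*(-304) = (-418 + (71 + (-6 + 1/5))/(28 - 120))*(-304) = (-418 + (71 + (-6 + ⅕))/(-92))*(-304) = (-418 + (71 - 29/5)*(-1/92))*(-304) = (-418 + (326/5)*(-1/92))*(-304) = (-418 - 163/230)*(-304) = -96303/230*(-304) = 14638056/115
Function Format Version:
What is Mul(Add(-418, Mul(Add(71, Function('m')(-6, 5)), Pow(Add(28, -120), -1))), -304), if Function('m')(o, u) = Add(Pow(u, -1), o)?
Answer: Rational(14638056, 115) ≈ 1.2729e+5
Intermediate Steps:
Function('m')(o, u) = Add(o, Pow(u, -1))
Mul(Add(-418, Mul(Add(71, Function('m')(-6, 5)), Pow(Add(28, -120), -1))), -304) = Mul(Add(-418, Mul(Add(71, Add(-6, Pow(5, -1))), Pow(Add(28, -120), -1))), -304) = Mul(Add(-418, Mul(Add(71, Add(-6, Rational(1, 5))), Pow(-92, -1))), -304) = Mul(Add(-418, Mul(Add(71, Rational(-29, 5)), Rational(-1, 92))), -304) = Mul(Add(-418, Mul(Rational(326, 5), Rational(-1, 92))), -304) = Mul(Add(-418, Rational(-163, 230)), -304) = Mul(Rational(-96303, 230), -304) = Rational(14638056, 115)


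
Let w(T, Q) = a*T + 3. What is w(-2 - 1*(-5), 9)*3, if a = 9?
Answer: 90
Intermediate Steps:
w(T, Q) = 3 + 9*T (w(T, Q) = 9*T + 3 = 3 + 9*T)
w(-2 - 1*(-5), 9)*3 = (3 + 9*(-2 - 1*(-5)))*3 = (3 + 9*(-2 + 5))*3 = (3 + 9*3)*3 = (3 + 27)*3 = 30*3 = 90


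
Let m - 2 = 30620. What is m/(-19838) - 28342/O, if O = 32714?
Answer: -391004176/162245083 ≈ -2.4100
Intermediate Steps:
m = 30622 (m = 2 + 30620 = 30622)
m/(-19838) - 28342/O = 30622/(-19838) - 28342/32714 = 30622*(-1/19838) - 28342*1/32714 = -15311/9919 - 14171/16357 = -391004176/162245083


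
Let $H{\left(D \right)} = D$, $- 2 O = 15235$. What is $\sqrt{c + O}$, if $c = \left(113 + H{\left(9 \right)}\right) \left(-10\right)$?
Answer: $\frac{5 i \sqrt{1414}}{2} \approx 94.008 i$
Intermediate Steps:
$O = - \frac{15235}{2}$ ($O = \left(- \frac{1}{2}\right) 15235 = - \frac{15235}{2} \approx -7617.5$)
$c = -1220$ ($c = \left(113 + 9\right) \left(-10\right) = 122 \left(-10\right) = -1220$)
$\sqrt{c + O} = \sqrt{-1220 - \frac{15235}{2}} = \sqrt{- \frac{17675}{2}} = \frac{5 i \sqrt{1414}}{2}$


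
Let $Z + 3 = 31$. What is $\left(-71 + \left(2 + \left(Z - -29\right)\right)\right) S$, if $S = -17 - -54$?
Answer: $-444$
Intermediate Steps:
$Z = 28$ ($Z = -3 + 31 = 28$)
$S = 37$ ($S = -17 + 54 = 37$)
$\left(-71 + \left(2 + \left(Z - -29\right)\right)\right) S = \left(-71 + \left(2 + \left(28 - -29\right)\right)\right) 37 = \left(-71 + \left(2 + \left(28 + 29\right)\right)\right) 37 = \left(-71 + \left(2 + 57\right)\right) 37 = \left(-71 + 59\right) 37 = \left(-12\right) 37 = -444$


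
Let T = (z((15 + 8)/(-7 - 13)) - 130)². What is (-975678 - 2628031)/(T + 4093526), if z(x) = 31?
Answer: -3603709/4103327 ≈ -0.87824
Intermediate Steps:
T = 9801 (T = (31 - 130)² = (-99)² = 9801)
(-975678 - 2628031)/(T + 4093526) = (-975678 - 2628031)/(9801 + 4093526) = -3603709/4103327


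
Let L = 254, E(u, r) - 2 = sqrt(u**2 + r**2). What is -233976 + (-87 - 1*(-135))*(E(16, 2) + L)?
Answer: -221688 + 96*sqrt(65) ≈ -2.2091e+5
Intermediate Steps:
E(u, r) = 2 + sqrt(r**2 + u**2) (E(u, r) = 2 + sqrt(u**2 + r**2) = 2 + sqrt(r**2 + u**2))
-233976 + (-87 - 1*(-135))*(E(16, 2) + L) = -233976 + (-87 - 1*(-135))*((2 + sqrt(2**2 + 16**2)) + 254) = -233976 + (-87 + 135)*((2 + sqrt(4 + 256)) + 254) = -233976 + 48*((2 + sqrt(260)) + 254) = -233976 + 48*((2 + 2*sqrt(65)) + 254) = -233976 + 48*(256 + 2*sqrt(65)) = -233976 + (12288 + 96*sqrt(65)) = -221688 + 96*sqrt(65)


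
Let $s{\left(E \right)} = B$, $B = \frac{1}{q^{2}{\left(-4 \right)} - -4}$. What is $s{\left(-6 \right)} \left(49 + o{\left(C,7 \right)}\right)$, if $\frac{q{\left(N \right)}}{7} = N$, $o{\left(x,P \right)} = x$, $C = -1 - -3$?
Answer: $\frac{51}{788} \approx 0.064721$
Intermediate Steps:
$C = 2$ ($C = -1 + 3 = 2$)
$q{\left(N \right)} = 7 N$
$B = \frac{1}{788}$ ($B = \frac{1}{\left(7 \left(-4\right)\right)^{2} - -4} = \frac{1}{\left(-28\right)^{2} + 4} = \frac{1}{784 + 4} = \frac{1}{788} \approx 0.001269$)
$s{\left(E \right)} = \frac{1}{788}$
$s{\left(-6 \right)} \left(49 + o{\left(C,7 \right)}\right) = \frac{49 + 2}{788} = \frac{1}{788} \cdot 51 = \frac{51}{788}$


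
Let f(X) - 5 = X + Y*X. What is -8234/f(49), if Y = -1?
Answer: -8234/5 ≈ -1646.8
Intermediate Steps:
f(X) = 5 (f(X) = 5 + (X - X) = 5 + 0 = 5)
-8234/f(49) = -8234/5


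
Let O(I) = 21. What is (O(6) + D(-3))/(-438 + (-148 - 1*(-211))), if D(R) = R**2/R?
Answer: -6/125 ≈ -0.048000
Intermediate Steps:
D(R) = R
(O(6) + D(-3))/(-438 + (-148 - 1*(-211))) = (21 - 3)/(-438 + (-148 - 1*(-211))) = 18/(-438 + (-148 + 211)) = 18/(-438 + 63) = 18/(-375) = 18*(-1/375) = -6/125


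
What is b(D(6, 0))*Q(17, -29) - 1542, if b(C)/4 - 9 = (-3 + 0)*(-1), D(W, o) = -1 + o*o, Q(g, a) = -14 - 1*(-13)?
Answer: -1590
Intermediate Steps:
Q(g, a) = -1 (Q(g, a) = -14 + 13 = -1)
D(W, o) = -1 + o**2
b(C) = 48 (b(C) = 36 + 4*((-3 + 0)*(-1)) = 36 + 4*(-3*(-1)) = 36 + 4*3 = 36 + 12 = 48)
b(D(6, 0))*Q(17, -29) - 1542 = 48*(-1) - 1542 = -48 - 1542 = -1590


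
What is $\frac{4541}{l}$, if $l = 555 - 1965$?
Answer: $- \frac{4541}{1410} \approx -3.2206$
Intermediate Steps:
$l = -1410$
$\frac{4541}{l} = \frac{4541}{-1410} = 4541 \left(- \frac{1}{1410}\right) = - \frac{4541}{1410}$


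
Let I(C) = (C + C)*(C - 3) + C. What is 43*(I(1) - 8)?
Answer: -473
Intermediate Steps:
I(C) = C + 2*C*(-3 + C) (I(C) = (2*C)*(-3 + C) + C = 2*C*(-3 + C) + C = C + 2*C*(-3 + C))
43*(I(1) - 8) = 43*(1*(-5 + 2*1) - 8) = 43*(1*(-5 + 2) - 8) = 43*(1*(-3) - 8) = 43*(-3 - 8) = 43*(-11) = -473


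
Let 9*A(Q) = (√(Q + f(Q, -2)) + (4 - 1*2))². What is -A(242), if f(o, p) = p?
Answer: -244/9 - 16*√15/9 ≈ -33.996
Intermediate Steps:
A(Q) = (2 + √(-2 + Q))²/9 (A(Q) = (√(Q - 2) + (4 - 1*2))²/9 = (√(-2 + Q) + (4 - 2))²/9 = (√(-2 + Q) + 2)²/9 = (2 + √(-2 + Q))²/9)
-A(242) = -(2 + √(-2 + 242))²/9 = -(2 + √240)²/9 = -(2 + 4*√15)²/9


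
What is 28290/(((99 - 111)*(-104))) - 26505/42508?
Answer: 48728045/2210416 ≈ 22.045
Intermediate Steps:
28290/(((99 - 111)*(-104))) - 26505/42508 = 28290/((-12*(-104))) - 26505*1/42508 = 28290/1248 - 26505/42508 = 28290*(1/1248) - 26505/42508 = 4715/208 - 26505/42508 = 48728045/2210416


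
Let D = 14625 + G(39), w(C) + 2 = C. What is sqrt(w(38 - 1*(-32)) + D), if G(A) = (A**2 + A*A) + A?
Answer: sqrt(17774) ≈ 133.32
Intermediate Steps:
G(A) = A + 2*A**2 (G(A) = (A**2 + A**2) + A = 2*A**2 + A = A + 2*A**2)
w(C) = -2 + C
D = 17706 (D = 14625 + 39*(1 + 2*39) = 14625 + 39*(1 + 78) = 14625 + 39*79 = 14625 + 3081 = 17706)
sqrt(w(38 - 1*(-32)) + D) = sqrt((-2 + (38 - 1*(-32))) + 17706) = sqrt((-2 + (38 + 32)) + 17706) = sqrt((-2 + 70) + 17706) = sqrt(68 + 17706) = sqrt(17774)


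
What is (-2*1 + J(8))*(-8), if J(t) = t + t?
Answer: -112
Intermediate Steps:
J(t) = 2*t
(-2*1 + J(8))*(-8) = (-2*1 + 2*8)*(-8) = (-2 + 16)*(-8) = 14*(-8) = -112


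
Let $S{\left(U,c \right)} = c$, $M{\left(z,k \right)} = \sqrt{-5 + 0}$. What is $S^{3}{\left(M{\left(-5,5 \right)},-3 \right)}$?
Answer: $-27$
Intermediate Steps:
$M{\left(z,k \right)} = i \sqrt{5}$ ($M{\left(z,k \right)} = \sqrt{-5} = i \sqrt{5}$)
$S^{3}{\left(M{\left(-5,5 \right)},-3 \right)} = \left(-3\right)^{3} = -27$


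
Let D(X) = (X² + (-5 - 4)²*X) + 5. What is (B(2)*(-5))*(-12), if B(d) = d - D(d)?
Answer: -10140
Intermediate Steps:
D(X) = 5 + X² + 81*X (D(X) = (X² + (-9)²*X) + 5 = (X² + 81*X) + 5 = 5 + X² + 81*X)
B(d) = -5 - d² - 80*d (B(d) = d - (5 + d² + 81*d) = d + (-5 - d² - 81*d) = -5 - d² - 80*d)
(B(2)*(-5))*(-12) = ((-5 - 1*2² - 80*2)*(-5))*(-12) = ((-5 - 1*4 - 160)*(-5))*(-12) = ((-5 - 4 - 160)*(-5))*(-12) = -169*(-5)*(-12) = 845*(-12) = -10140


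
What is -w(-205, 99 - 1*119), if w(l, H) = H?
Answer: 20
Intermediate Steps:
-w(-205, 99 - 1*119) = -(99 - 1*119) = -(99 - 119) = -1*(-20) = 20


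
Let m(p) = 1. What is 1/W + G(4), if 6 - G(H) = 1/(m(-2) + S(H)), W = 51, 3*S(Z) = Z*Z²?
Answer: 20416/3417 ≈ 5.9748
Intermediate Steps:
S(Z) = Z³/3 (S(Z) = (Z*Z²)/3 = Z³/3)
G(H) = 6 - 1/(1 + H³/3)
1/W + G(4) = 1/51 + 3*(5 + 2*4³)/(3 + 4³) = 1/51 + 3*(5 + 2*64)/(3 + 64) = 1/51 + 3*(5 + 128)/67 = 1/51 + 3*(1/67)*133 = 1/51 + 399/67 = 20416/3417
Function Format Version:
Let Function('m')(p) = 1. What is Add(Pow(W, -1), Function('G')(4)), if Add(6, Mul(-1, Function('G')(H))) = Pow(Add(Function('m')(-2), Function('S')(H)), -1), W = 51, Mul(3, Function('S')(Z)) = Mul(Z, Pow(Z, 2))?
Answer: Rational(20416, 3417) ≈ 5.9748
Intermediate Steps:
Function('S')(Z) = Mul(Rational(1, 3), Pow(Z, 3)) (Function('S')(Z) = Mul(Rational(1, 3), Mul(Z, Pow(Z, 2))) = Mul(Rational(1, 3), Pow(Z, 3)))
Function('G')(H) = Add(6, Mul(-1, Pow(Add(1, Mul(Rational(1, 3), Pow(H, 3))), -1)))
Add(Pow(W, -1), Function('G')(4)) = Add(Pow(51, -1), Mul(3, Pow(Add(3, Pow(4, 3)), -1), Add(5, Mul(2, Pow(4, 3))))) = Add(Rational(1, 51), Mul(3, Pow(Add(3, 64), -1), Add(5, Mul(2, 64)))) = Add(Rational(1, 51), Mul(3, Pow(67, -1), Add(5, 128))) = Add(Rational(1, 51), Mul(3, Rational(1, 67), 133)) = Add(Rational(1, 51), Rational(399, 67)) = Rational(20416, 3417)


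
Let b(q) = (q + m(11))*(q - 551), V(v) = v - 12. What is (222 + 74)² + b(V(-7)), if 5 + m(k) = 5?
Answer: 98446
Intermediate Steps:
m(k) = 0 (m(k) = -5 + 5 = 0)
V(v) = -12 + v
b(q) = q*(-551 + q) (b(q) = (q + 0)*(q - 551) = q*(-551 + q))
(222 + 74)² + b(V(-7)) = (222 + 74)² + (-12 - 7)*(-551 + (-12 - 7)) = 296² - 19*(-551 - 19) = 87616 - 19*(-570) = 87616 + 10830 = 98446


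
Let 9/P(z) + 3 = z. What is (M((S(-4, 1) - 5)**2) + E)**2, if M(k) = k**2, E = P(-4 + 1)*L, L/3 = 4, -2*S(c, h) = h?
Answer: 206008609/256 ≈ 8.0472e+5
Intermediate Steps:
S(c, h) = -h/2
P(z) = 9/(-3 + z)
L = 12 (L = 3*4 = 12)
E = -18 (E = (9/(-3 + (-4 + 1)))*12 = (9/(-3 - 3))*12 = (9/(-6))*12 = (9*(-1/6))*12 = -3/2*12 = -18)
(M((S(-4, 1) - 5)**2) + E)**2 = (((-1/2*1 - 5)**2)**2 - 18)**2 = (((-1/2 - 5)**2)**2 - 18)**2 = (((-11/2)**2)**2 - 18)**2 = ((121/4)**2 - 18)**2 = (14641/16 - 18)**2 = (14353/16)**2 = 206008609/256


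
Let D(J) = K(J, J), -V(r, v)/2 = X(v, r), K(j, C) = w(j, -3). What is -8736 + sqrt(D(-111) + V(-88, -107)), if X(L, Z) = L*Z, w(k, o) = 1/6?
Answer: -8736 + I*sqrt(677946)/6 ≈ -8736.0 + 137.23*I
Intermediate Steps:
w(k, o) = 1/6 (w(k, o) = 1*(1/6) = 1/6)
K(j, C) = 1/6
V(r, v) = -2*r*v (V(r, v) = -2*v*r = -2*r*v)
D(J) = 1/6
-8736 + sqrt(D(-111) + V(-88, -107)) = -8736 + sqrt(1/6 - 2*(-88)*(-107)) = -8736 + sqrt(1/6 - 18832) = -8736 + sqrt(-112991/6) = -8736 + I*sqrt(677946)/6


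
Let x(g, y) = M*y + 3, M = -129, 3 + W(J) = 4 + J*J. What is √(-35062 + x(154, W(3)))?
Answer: I*√36349 ≈ 190.65*I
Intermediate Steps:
W(J) = 1 + J² (W(J) = -3 + (4 + J*J) = -3 + (4 + J²) = 1 + J²)
x(g, y) = 3 - 129*y (x(g, y) = -129*y + 3 = 3 - 129*y)
√(-35062 + x(154, W(3))) = √(-35062 + (3 - 129*(1 + 3²))) = √(-35062 + (3 - 129*(1 + 9))) = √(-35062 + (3 - 129*10)) = √(-35062 + (3 - 1290)) = √(-35062 - 1287) = √(-36349) = I*√36349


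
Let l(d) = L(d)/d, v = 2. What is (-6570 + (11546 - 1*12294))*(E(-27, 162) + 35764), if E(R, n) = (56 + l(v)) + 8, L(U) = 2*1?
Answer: -262196622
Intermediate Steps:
L(U) = 2
l(d) = 2/d
E(R, n) = 65 (E(R, n) = (56 + 2/2) + 8 = (56 + 2*(½)) + 8 = (56 + 1) + 8 = 57 + 8 = 65)
(-6570 + (11546 - 1*12294))*(E(-27, 162) + 35764) = (-6570 + (11546 - 1*12294))*(65 + 35764) = (-6570 + (11546 - 12294))*35829 = (-6570 - 748)*35829 = -7318*35829 = -262196622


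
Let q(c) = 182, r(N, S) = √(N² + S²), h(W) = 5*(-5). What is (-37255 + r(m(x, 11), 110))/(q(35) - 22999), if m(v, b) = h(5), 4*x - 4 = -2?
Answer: 37255/22817 - 5*√509/22817 ≈ 1.6278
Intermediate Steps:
h(W) = -25
x = ½ (x = 1 + (¼)*(-2) = 1 - ½ = ½ ≈ 0.50000)
m(v, b) = -25
(-37255 + r(m(x, 11), 110))/(q(35) - 22999) = (-37255 + √((-25)² + 110²))/(182 - 22999) = (-37255 + √(625 + 12100))/(-22817) = (-37255 + √12725)*(-1/22817) = (-37255 + 5*√509)*(-1/22817) = 37255/22817 - 5*√509/22817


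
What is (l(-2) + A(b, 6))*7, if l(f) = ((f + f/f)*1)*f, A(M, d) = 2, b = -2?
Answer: 28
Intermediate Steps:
l(f) = f*(1 + f) (l(f) = ((f + 1)*1)*f = ((1 + f)*1)*f = (1 + f)*f = f*(1 + f))
(l(-2) + A(b, 6))*7 = (-2*(1 - 2) + 2)*7 = (-2*(-1) + 2)*7 = (2 + 2)*7 = 4*7 = 28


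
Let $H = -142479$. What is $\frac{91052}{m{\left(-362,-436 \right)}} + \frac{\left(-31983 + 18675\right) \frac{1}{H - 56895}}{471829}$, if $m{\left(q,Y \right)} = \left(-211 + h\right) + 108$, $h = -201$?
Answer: $- \frac{356887551990115}{1191558843916} \approx -299.51$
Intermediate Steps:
$m{\left(q,Y \right)} = -304$ ($m{\left(q,Y \right)} = \left(-211 - 201\right) + 108 = -412 + 108 = -304$)
$\frac{91052}{m{\left(-362,-436 \right)}} + \frac{\left(-31983 + 18675\right) \frac{1}{H - 56895}}{471829} = \frac{91052}{-304} + \frac{\left(-31983 + 18675\right) \frac{1}{-142479 - 56895}}{471829} = 91052 \left(- \frac{1}{304}\right) + - \frac{13308}{-199374} \cdot \frac{1}{471829} = - \frac{22763}{76} + \left(-13308\right) \left(- \frac{1}{199374}\right) \frac{1}{471829} = - \frac{22763}{76} + \frac{2218}{33229} \cdot \frac{1}{471829} = - \frac{22763}{76} + \frac{2218}{15678405841} = - \frac{356887551990115}{1191558843916}$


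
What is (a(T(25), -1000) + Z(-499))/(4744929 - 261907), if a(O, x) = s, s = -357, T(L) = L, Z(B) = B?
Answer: -428/2241511 ≈ -0.00019094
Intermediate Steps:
a(O, x) = -357
(a(T(25), -1000) + Z(-499))/(4744929 - 261907) = (-357 - 499)/(4744929 - 261907) = -856/4483022 = -856*1/4483022 = -428/2241511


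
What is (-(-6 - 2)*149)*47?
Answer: 56024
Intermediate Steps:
(-(-6 - 2)*149)*47 = (-1*(-8)*149)*47 = (8*149)*47 = 1192*47 = 56024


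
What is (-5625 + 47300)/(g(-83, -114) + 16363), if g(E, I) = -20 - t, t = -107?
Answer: 1667/658 ≈ 2.5334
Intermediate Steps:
g(E, I) = 87 (g(E, I) = -20 - 1*(-107) = -20 + 107 = 87)
(-5625 + 47300)/(g(-83, -114) + 16363) = (-5625 + 47300)/(87 + 16363) = 41675/16450 = 41675*(1/16450) = 1667/658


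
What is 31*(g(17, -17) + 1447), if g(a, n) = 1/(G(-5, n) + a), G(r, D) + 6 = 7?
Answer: 807457/18 ≈ 44859.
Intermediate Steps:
G(r, D) = 1 (G(r, D) = -6 + 7 = 1)
g(a, n) = 1/(1 + a)
31*(g(17, -17) + 1447) = 31*(1/(1 + 17) + 1447) = 31*(1/18 + 1447) = 31*(26047/18) = 807457/18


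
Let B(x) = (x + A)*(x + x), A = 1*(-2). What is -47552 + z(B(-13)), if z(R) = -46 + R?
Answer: -47208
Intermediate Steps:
A = -2
B(x) = 2*x*(-2 + x) (B(x) = (x - 2)*(x + x) = (-2 + x)*(2*x) = 2*x*(-2 + x))
-47552 + z(B(-13)) = -47552 + (-46 + 2*(-13)*(-2 - 13)) = -47552 + (-46 + 2*(-13)*(-15)) = -47552 + (-46 + 390) = -47552 + 344 = -47208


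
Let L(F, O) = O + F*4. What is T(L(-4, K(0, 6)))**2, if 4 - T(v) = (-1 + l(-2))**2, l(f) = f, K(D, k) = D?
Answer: 25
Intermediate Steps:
L(F, O) = O + 4*F
T(v) = -5 (T(v) = 4 - (-1 - 2)**2 = 4 - 1*(-3)**2 = 4 - 1*9 = 4 - 9 = -5)
T(L(-4, K(0, 6)))**2 = (-5)**2 = 25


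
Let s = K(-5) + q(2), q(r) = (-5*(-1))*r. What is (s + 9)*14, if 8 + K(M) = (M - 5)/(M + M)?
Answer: 168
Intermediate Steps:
q(r) = 5*r
K(M) = -8 + (-5 + M)/(2*M) (K(M) = -8 + (M - 5)/(M + M) = -8 + (-5 + M)/((2*M)) = -8 + (-5 + M)*(1/(2*M)) = -8 + (-5 + M)/(2*M))
s = 3 (s = (5/2)*(-1 - 3*(-5))/(-5) + 5*2 = (5/2)*(-1/5)*(-1 + 15) + 10 = (5/2)*(-1/5)*14 + 10 = -7 + 10 = 3)
(s + 9)*14 = (3 + 9)*14 = 12*14 = 168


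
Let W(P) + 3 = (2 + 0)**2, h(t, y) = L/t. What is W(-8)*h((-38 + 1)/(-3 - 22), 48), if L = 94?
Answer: 2350/37 ≈ 63.513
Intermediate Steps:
h(t, y) = 94/t
W(P) = 1 (W(P) = -3 + (2 + 0)**2 = -3 + 2**2 = -3 + 4 = 1)
W(-8)*h((-38 + 1)/(-3 - 22), 48) = 1*(94/(((-38 + 1)/(-3 - 22)))) = 1*(94/((-37/(-25)))) = 1*(94/((-37*(-1/25)))) = 1*(94/(37/25)) = 1*(94*(25/37)) = 1*(2350/37) = 2350/37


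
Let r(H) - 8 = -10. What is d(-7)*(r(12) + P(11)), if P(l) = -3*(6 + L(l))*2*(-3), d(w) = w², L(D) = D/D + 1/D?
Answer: 67718/11 ≈ 6156.2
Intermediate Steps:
r(H) = -2 (r(H) = 8 - 10 = -2)
L(D) = 1 + 1/D
P(l) = 108 + 18*(1 + l)/l (P(l) = -3*(6 + (1 + l)/l)*2*(-3) = -3*(12 + 2*(1 + l)/l)*(-3) = (-36 - 6*(1 + l)/l)*(-3) = 108 + 18*(1 + l)/l)
d(-7)*(r(12) + P(11)) = (-7)²*(-2 + (126 + 18/11)) = 49*(-2 + (126 + 18*(1/11))) = 49*(-2 + (126 + 18/11)) = 49*(-2 + 1404/11) = 49*(1382/11) = 67718/11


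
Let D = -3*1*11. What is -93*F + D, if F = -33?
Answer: 3036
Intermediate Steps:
D = -33 (D = -3*11 = -33)
-93*F + D = -93*(-33) - 33 = 3069 - 33 = 3036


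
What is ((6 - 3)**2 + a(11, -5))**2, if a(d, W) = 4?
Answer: 169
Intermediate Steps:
((6 - 3)**2 + a(11, -5))**2 = ((6 - 3)**2 + 4)**2 = (3**2 + 4)**2 = (9 + 4)**2 = 13**2 = 169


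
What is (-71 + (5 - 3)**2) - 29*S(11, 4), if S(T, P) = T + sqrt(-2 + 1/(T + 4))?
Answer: -386 - 29*I*sqrt(435)/15 ≈ -386.0 - 40.323*I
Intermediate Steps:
S(T, P) = T + sqrt(-2 + 1/(4 + T))
(-71 + (5 - 3)**2) - 29*S(11, 4) = (-71 + (5 - 3)**2) - 29*(11 + sqrt((-7 - 2*11)/(4 + 11))) = (-71 + 2**2) - 29*(11 + sqrt((-7 - 22)/15)) = (-71 + 4) - 29*(11 + sqrt((1/15)*(-29))) = -67 - 29*(11 + sqrt(-29/15)) = -67 - 29*(11 + I*sqrt(435)/15) = -67 + (-319 - 29*I*sqrt(435)/15) = -386 - 29*I*sqrt(435)/15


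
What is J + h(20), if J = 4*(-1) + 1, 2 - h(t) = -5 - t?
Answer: 24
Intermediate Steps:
h(t) = 7 + t (h(t) = 2 - (-5 - t) = 2 + (5 + t) = 7 + t)
J = -3 (J = -4 + 1 = -3)
J + h(20) = -3 + (7 + 20) = -3 + 27 = 24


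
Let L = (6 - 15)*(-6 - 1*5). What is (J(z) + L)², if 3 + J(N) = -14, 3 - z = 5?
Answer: 6724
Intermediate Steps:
z = -2 (z = 3 - 1*5 = 3 - 5 = -2)
J(N) = -17 (J(N) = -3 - 14 = -17)
L = 99 (L = -9*(-6 - 5) = -9*(-11) = 99)
(J(z) + L)² = (-17 + 99)² = 82² = 6724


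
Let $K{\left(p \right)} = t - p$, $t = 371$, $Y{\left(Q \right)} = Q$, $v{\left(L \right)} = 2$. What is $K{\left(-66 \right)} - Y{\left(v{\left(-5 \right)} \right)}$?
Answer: $435$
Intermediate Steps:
$K{\left(p \right)} = 371 - p$
$K{\left(-66 \right)} - Y{\left(v{\left(-5 \right)} \right)} = \left(371 - -66\right) - 2 = \left(371 + 66\right) - 2 = 437 - 2 = 435$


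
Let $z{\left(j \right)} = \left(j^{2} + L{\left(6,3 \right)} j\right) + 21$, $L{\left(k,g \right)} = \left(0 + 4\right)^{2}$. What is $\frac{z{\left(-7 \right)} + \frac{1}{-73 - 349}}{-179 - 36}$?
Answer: $\frac{3545}{18146} \approx 0.19536$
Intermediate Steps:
$L{\left(k,g \right)} = 16$ ($L{\left(k,g \right)} = 4^{2} = 16$)
$z{\left(j \right)} = 21 + j^{2} + 16 j$ ($z{\left(j \right)} = \left(j^{2} + 16 j\right) + 21 = 21 + j^{2} + 16 j$)
$\frac{z{\left(-7 \right)} + \frac{1}{-73 - 349}}{-179 - 36} = \frac{\left(21 + \left(-7\right)^{2} + 16 \left(-7\right)\right) + \frac{1}{-73 - 349}}{-179 - 36} = \frac{\left(21 + 49 - 112\right) + \frac{1}{-422}}{-215} = \left(-42 - \frac{1}{422}\right) \left(- \frac{1}{215}\right) = \left(- \frac{17725}{422}\right) \left(- \frac{1}{215}\right) = \frac{3545}{18146}$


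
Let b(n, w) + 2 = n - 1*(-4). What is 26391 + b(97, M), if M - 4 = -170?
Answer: 26490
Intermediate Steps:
M = -166 (M = 4 - 170 = -166)
b(n, w) = 2 + n (b(n, w) = -2 + (n - 1*(-4)) = -2 + (n + 4) = -2 + (4 + n) = 2 + n)
26391 + b(97, M) = 26391 + (2 + 97) = 26391 + 99 = 26490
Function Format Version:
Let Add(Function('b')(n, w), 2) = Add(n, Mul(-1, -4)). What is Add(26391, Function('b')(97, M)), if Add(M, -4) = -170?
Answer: 26490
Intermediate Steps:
M = -166 (M = Add(4, -170) = -166)
Function('b')(n, w) = Add(2, n) (Function('b')(n, w) = Add(-2, Add(n, Mul(-1, -4))) = Add(-2, Add(n, 4)) = Add(-2, Add(4, n)) = Add(2, n))
Add(26391, Function('b')(97, M)) = Add(26391, Add(2, 97)) = Add(26391, 99) = 26490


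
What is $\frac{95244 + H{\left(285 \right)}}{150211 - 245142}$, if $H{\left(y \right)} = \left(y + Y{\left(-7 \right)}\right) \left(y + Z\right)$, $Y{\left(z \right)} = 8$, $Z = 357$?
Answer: $- \frac{283350}{94931} \approx -2.9848$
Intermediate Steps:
$H{\left(y \right)} = \left(8 + y\right) \left(357 + y\right)$ ($H{\left(y \right)} = \left(y + 8\right) \left(y + 357\right) = \left(8 + y\right) \left(357 + y\right)$)
$\frac{95244 + H{\left(285 \right)}}{150211 - 245142} = \frac{95244 + \left(2856 + 285^{2} + 365 \cdot 285\right)}{150211 - 245142} = \frac{95244 + \left(2856 + 81225 + 104025\right)}{-94931} = \left(95244 + 188106\right) \left(- \frac{1}{94931}\right) = 283350 \left(- \frac{1}{94931}\right) = - \frac{283350}{94931}$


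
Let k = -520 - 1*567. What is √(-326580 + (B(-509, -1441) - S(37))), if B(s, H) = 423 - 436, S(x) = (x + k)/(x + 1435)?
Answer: I*√11057108458/184 ≈ 571.48*I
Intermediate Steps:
k = -1087 (k = -520 - 567 = -1087)
S(x) = (-1087 + x)/(1435 + x) (S(x) = (x - 1087)/(x + 1435) = (-1087 + x)/(1435 + x))
B(s, H) = -13
√(-326580 + (B(-509, -1441) - S(37))) = √(-326580 + (-13 - (-1087 + 37)/(1435 + 37))) = √(-326580 + (-13 - (-1050)/1472)) = √(-326580 + (-13 - 1*(-525/736))) = √(-326580 + (-13 + 525/736)) = √(-326580 - 9043/736) = √(-240371923/736) = I*√11057108458/184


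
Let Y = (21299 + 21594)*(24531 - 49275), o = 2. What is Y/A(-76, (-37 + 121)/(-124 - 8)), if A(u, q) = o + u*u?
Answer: -176890732/963 ≈ -1.8369e+5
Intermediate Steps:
A(u, q) = 2 + u² (A(u, q) = 2 + u*u = 2 + u²)
Y = -1061344392 (Y = 42893*(-24744) = -1061344392)
Y/A(-76, (-37 + 121)/(-124 - 8)) = -1061344392/(2 + (-76)²) = -1061344392/(2 + 5776) = -1061344392/5778 = -1061344392*1/5778 = -176890732/963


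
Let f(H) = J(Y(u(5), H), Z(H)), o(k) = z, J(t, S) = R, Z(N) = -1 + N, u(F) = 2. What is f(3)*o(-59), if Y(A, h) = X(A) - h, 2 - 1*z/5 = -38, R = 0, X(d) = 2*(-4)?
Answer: 0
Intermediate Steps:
X(d) = -8
z = 200 (z = 10 - 5*(-38) = 10 + 190 = 200)
Y(A, h) = -8 - h
J(t, S) = 0
o(k) = 200
f(H) = 0
f(3)*o(-59) = 0*200 = 0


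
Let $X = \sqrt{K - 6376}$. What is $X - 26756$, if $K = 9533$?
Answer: $-26756 + \sqrt{3157} \approx -26700.0$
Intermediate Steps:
$X = \sqrt{3157}$ ($X = \sqrt{9533 - 6376} = \sqrt{3157} \approx 56.187$)
$X - 26756 = \sqrt{3157} - 26756 = -26756 + \sqrt{3157}$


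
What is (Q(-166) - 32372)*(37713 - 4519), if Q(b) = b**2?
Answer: -159862304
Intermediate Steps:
(Q(-166) - 32372)*(37713 - 4519) = ((-166)**2 - 32372)*(37713 - 4519) = (27556 - 32372)*33194 = -4816*33194 = -159862304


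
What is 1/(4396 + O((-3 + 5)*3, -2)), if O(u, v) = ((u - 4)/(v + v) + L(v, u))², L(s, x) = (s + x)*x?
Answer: 4/19793 ≈ 0.00020209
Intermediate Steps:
L(s, x) = x*(s + x)
O(u, v) = (u*(u + v) + (-4 + u)/(2*v))² (O(u, v) = ((u - 4)/(v + v) + u*(v + u))² = ((-4 + u)/((2*v)) + u*(u + v))² = ((-4 + u)*(1/(2*v)) + u*(u + v))² = ((-4 + u)/(2*v) + u*(u + v))² = (u*(u + v) + (-4 + u)/(2*v))²)
1/(4396 + O((-3 + 5)*3, -2)) = 1/(4396 + (¼)*(-4 + (-3 + 5)*3 + 2*((-3 + 5)*3)*(-2)*((-3 + 5)*3 - 2))²/(-2)²) = 1/(4396 + (¼)*(¼)*(-4 + 2*3 + 2*(2*3)*(-2)*(2*3 - 2))²) = 1/(4396 + (¼)*(¼)*(-4 + 6 + 2*6*(-2)*(6 - 2))²) = 1/(4396 + (¼)*(¼)*(-4 + 6 + 2*6*(-2)*4)²) = 1/(4396 + (¼)*(¼)*(-4 + 6 - 96)²) = 1/(4396 + (¼)*(¼)*(-94)²) = 1/(4396 + (¼)*(¼)*8836) = 1/(4396 + 2209/4) = 1/(19793/4) = 4/19793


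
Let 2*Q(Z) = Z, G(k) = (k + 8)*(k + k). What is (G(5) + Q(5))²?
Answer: 70225/4 ≈ 17556.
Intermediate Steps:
G(k) = 2*k*(8 + k) (G(k) = (8 + k)*(2*k) = 2*k*(8 + k))
Q(Z) = Z/2
(G(5) + Q(5))² = (2*5*(8 + 5) + (½)*5)² = (2*5*13 + 5/2)² = (130 + 5/2)² = (265/2)² = 70225/4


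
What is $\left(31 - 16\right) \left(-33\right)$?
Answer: $-495$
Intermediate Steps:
$\left(31 - 16\right) \left(-33\right) = 15 \left(-33\right) = -495$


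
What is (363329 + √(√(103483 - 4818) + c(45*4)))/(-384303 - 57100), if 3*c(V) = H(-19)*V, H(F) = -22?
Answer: -363329/441403 - I*√(1320 - √98665)/441403 ≈ -0.82312 - 7.1852e-5*I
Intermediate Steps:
c(V) = -22*V/3 (c(V) = (-22*V)/3 = -22*V/3)
(363329 + √(√(103483 - 4818) + c(45*4)))/(-384303 - 57100) = (363329 + √(√(103483 - 4818) - 330*4))/(-384303 - 57100) = (363329 + √(√98665 - 22/3*180))/(-441403) = (363329 + √(√98665 - 1320))*(-1/441403) = (363329 + √(-1320 + √98665))*(-1/441403) = -363329/441403 - √(-1320 + √98665)/441403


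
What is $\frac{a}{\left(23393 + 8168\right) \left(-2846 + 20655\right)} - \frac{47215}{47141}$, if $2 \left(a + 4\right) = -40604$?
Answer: $- \frac{2412644105971}{2408775886519} \approx -1.0016$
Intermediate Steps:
$a = -20306$ ($a = -4 + \frac{1}{2} \left(-40604\right) = -4 - 20302 = -20306$)
$\frac{a}{\left(23393 + 8168\right) \left(-2846 + 20655\right)} - \frac{47215}{47141} = - \frac{20306}{\left(23393 + 8168\right) \left(-2846 + 20655\right)} - \frac{47215}{47141} = - \frac{20306}{31561 \cdot 17809} - \frac{47215}{47141} = - \frac{20306}{562069849} - \frac{47215}{47141} = \left(-20306\right) \frac{1}{562069849} - \frac{47215}{47141} = - \frac{1846}{51097259} - \frac{47215}{47141} = - \frac{2412644105971}{2408775886519}$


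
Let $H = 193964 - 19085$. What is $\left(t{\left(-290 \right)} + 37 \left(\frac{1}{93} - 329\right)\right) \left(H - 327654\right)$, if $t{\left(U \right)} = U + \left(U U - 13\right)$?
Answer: $- \frac{339214938825}{31} \approx -1.0942 \cdot 10^{10}$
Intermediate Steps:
$t{\left(U \right)} = -13 + U + U^{2}$ ($t{\left(U \right)} = U + \left(U^{2} - 13\right) = U + \left(-13 + U^{2}\right) = -13 + U + U^{2}$)
$H = 174879$ ($H = 193964 - 19085 = 174879$)
$\left(t{\left(-290 \right)} + 37 \left(\frac{1}{93} - 329\right)\right) \left(H - 327654\right) = \left(\left(-13 - 290 + \left(-290\right)^{2}\right) + 37 \left(\frac{1}{93} - 329\right)\right) \left(174879 - 327654\right) = \left(\left(-13 - 290 + 84100\right) + 37 \left(\frac{1}{93} - 329\right)\right) \left(-152775\right) = \left(83797 + 37 \left(- \frac{30596}{93}\right)\right) \left(-152775\right) = \left(83797 - \frac{1132052}{93}\right) \left(-152775\right) = \frac{6661069}{93} \left(-152775\right) = - \frac{339214938825}{31}$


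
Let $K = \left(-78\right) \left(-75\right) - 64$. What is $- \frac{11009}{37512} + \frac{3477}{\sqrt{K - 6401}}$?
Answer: $- \frac{11009}{37512} - \frac{1159 i \sqrt{615}}{205} \approx -0.29348 - 140.21 i$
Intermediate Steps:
$K = 5786$ ($K = 5850 - 64 = 5786$)
$- \frac{11009}{37512} + \frac{3477}{\sqrt{K - 6401}} = - \frac{11009}{37512} + \frac{3477}{\sqrt{5786 - 6401}} = \left(-11009\right) \frac{1}{37512} + \frac{3477}{\sqrt{-615}} = - \frac{11009}{37512} + \frac{3477}{i \sqrt{615}} = - \frac{11009}{37512} + 3477 \left(- \frac{i \sqrt{615}}{615}\right) = - \frac{11009}{37512} - \frac{1159 i \sqrt{615}}{205}$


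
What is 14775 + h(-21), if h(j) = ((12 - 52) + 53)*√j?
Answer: 14775 + 13*I*√21 ≈ 14775.0 + 59.573*I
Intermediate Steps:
h(j) = 13*√j (h(j) = (-40 + 53)*√j = 13*√j)
14775 + h(-21) = 14775 + 13*√(-21) = 14775 + 13*(I*√21) = 14775 + 13*I*√21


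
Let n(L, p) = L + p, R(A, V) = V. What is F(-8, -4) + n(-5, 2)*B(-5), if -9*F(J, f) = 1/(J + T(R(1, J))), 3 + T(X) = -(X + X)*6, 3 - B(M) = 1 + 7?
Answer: 11474/765 ≈ 14.999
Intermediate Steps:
B(M) = -5 (B(M) = 3 - (1 + 7) = 3 - 1*8 = 3 - 8 = -5)
T(X) = -3 - 12*X (T(X) = -3 - (X + X)*6 = -3 - 2*X*6 = -3 - 12*X)
F(J, f) = -1/(9*(-3 - 11*J)) (F(J, f) = -1/(9*(J + (-3 - 12*J))) = -1/(9*(-3 - 11*J)))
F(-8, -4) + n(-5, 2)*B(-5) = 1/(9*(3 + 11*(-8))) + (-5 + 2)*(-5) = 1/(9*(3 - 88)) - 3*(-5) = (⅑)/(-85) + 15 = (⅑)*(-1/85) + 15 = -1/765 + 15 = 11474/765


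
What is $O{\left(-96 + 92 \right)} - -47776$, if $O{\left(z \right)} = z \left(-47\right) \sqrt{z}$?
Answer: $47776 + 376 i \approx 47776.0 + 376.0 i$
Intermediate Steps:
$O{\left(z \right)} = - 47 z^{\frac{3}{2}}$ ($O{\left(z \right)} = - 47 z \sqrt{z} = - 47 z^{\frac{3}{2}}$)
$O{\left(-96 + 92 \right)} - -47776 = - 47 \left(-96 + 92\right)^{\frac{3}{2}} - -47776 = - 47 \left(-4\right)^{\frac{3}{2}} + 47776 = - 47 \left(- 8 i\right) + 47776 = 376 i + 47776 = 47776 + 376 i$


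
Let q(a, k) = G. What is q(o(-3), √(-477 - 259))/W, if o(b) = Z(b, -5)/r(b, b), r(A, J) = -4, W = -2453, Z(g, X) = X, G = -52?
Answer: 52/2453 ≈ 0.021199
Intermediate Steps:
o(b) = 5/4 (o(b) = -5/(-4) = -5*(-¼) = 5/4)
q(a, k) = -52
q(o(-3), √(-477 - 259))/W = -52/(-2453) = -52*(-1/2453) = 52/2453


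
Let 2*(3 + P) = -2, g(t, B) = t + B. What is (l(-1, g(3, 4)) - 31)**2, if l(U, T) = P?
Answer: 1225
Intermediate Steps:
g(t, B) = B + t
P = -4 (P = -3 + (1/2)*(-2) = -3 - 1 = -4)
l(U, T) = -4
(l(-1, g(3, 4)) - 31)**2 = (-4 - 31)**2 = (-35)**2 = 1225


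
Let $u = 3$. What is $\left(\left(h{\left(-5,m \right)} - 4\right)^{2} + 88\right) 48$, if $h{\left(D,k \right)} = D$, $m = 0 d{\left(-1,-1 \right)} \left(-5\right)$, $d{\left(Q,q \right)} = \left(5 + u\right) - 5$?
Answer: $8112$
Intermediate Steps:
$d{\left(Q,q \right)} = 3$ ($d{\left(Q,q \right)} = \left(5 + 3\right) - 5 = 8 - 5 = 3$)
$m = 0$ ($m = 0 \cdot 3 \left(-5\right) = 0 \left(-5\right) = 0$)
$\left(\left(h{\left(-5,m \right)} - 4\right)^{2} + 88\right) 48 = \left(\left(-5 - 4\right)^{2} + 88\right) 48 = \left(\left(-9\right)^{2} + 88\right) 48 = \left(81 + 88\right) 48 = 169 \cdot 48 = 8112$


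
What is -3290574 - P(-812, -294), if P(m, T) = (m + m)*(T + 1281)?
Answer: -1687686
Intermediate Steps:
P(m, T) = 2*m*(1281 + T) (P(m, T) = (2*m)*(1281 + T) = 2*m*(1281 + T))
-3290574 - P(-812, -294) = -3290574 - 2*(-812)*(1281 - 294) = -3290574 - 2*(-812)*987 = -3290574 - 1*(-1602888) = -3290574 + 1602888 = -1687686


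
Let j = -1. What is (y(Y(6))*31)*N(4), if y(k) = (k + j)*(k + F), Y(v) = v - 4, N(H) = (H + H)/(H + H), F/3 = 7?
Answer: 713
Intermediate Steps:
F = 21 (F = 3*7 = 21)
N(H) = 1 (N(H) = (2*H)/((2*H)) = (2*H)*(1/(2*H)) = 1)
Y(v) = -4 + v
y(k) = (-1 + k)*(21 + k) (y(k) = (k - 1)*(k + 21) = (-1 + k)*(21 + k))
(y(Y(6))*31)*N(4) = ((-21 + (-4 + 6)**2 + 20*(-4 + 6))*31)*1 = ((-21 + 2**2 + 20*2)*31)*1 = ((-21 + 4 + 40)*31)*1 = (23*31)*1 = 713*1 = 713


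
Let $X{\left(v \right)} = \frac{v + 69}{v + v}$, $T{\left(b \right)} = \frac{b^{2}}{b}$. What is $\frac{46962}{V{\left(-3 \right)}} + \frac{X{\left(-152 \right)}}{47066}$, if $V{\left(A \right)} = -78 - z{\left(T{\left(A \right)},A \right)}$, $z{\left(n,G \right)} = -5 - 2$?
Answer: $- \frac{671935295675}{1015872544} \approx -661.44$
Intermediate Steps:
$T{\left(b \right)} = b$
$z{\left(n,G \right)} = -7$ ($z{\left(n,G \right)} = -5 - 2 = -7$)
$V{\left(A \right)} = -71$ ($V{\left(A \right)} = -78 - -7 = -78 + 7 = -71$)
$X{\left(v \right)} = \frac{69 + v}{2 v}$
$\frac{46962}{V{\left(-3 \right)}} + \frac{X{\left(-152 \right)}}{47066} = \frac{46962}{-71} + \frac{\frac{1}{2} \frac{1}{-152} \left(69 - 152\right)}{47066} = 46962 \left(- \frac{1}{71}\right) + \frac{1}{2} \left(- \frac{1}{152}\right) \left(-83\right) \frac{1}{47066} = - \frac{46962}{71} + \frac{83}{304} \cdot \frac{1}{47066} = - \frac{46962}{71} + \frac{83}{14308064} = - \frac{671935295675}{1015872544}$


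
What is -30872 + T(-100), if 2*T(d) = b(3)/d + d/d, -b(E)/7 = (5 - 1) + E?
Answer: -6174251/200 ≈ -30871.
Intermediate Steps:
b(E) = -28 - 7*E (b(E) = -7*((5 - 1) + E) = -7*(4 + E) = -28 - 7*E)
T(d) = 1/2 - 49/(2*d) (T(d) = ((-28 - 7*3)/d + d/d)/2 = ((-28 - 21)/d + 1)/2 = (-49/d + 1)/2 = (1 - 49/d)/2 = 1/2 - 49/(2*d))
-30872 + T(-100) = -30872 + (1/2)*(-49 - 100)/(-100) = -30872 + (1/2)*(-1/100)*(-149) = -30872 + 149/200 = -6174251/200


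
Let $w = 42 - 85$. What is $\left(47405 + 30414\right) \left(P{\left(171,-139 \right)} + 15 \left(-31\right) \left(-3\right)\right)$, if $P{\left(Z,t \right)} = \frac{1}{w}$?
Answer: $\frac{4667894896}{43} \approx 1.0856 \cdot 10^{8}$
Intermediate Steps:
$w = -43$
$P{\left(Z,t \right)} = - \frac{1}{43}$ ($P{\left(Z,t \right)} = \frac{1}{-43} = - \frac{1}{43}$)
$\left(47405 + 30414\right) \left(P{\left(171,-139 \right)} + 15 \left(-31\right) \left(-3\right)\right) = \left(47405 + 30414\right) \left(- \frac{1}{43} + 15 \left(-31\right) \left(-3\right)\right) = 77819 \left(- \frac{1}{43} - -1395\right) = 77819 \left(- \frac{1}{43} + 1395\right) = 77819 \cdot \frac{59984}{43} = \frac{4667894896}{43}$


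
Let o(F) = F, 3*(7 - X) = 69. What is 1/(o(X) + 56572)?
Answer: 1/56556 ≈ 1.7682e-5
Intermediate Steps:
X = -16 (X = 7 - 1/3*69 = 7 - 23 = -16)
1/(o(X) + 56572) = 1/(-16 + 56572) = 1/56556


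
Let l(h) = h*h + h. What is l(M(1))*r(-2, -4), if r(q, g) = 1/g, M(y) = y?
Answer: -½ ≈ -0.50000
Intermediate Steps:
l(h) = h + h² (l(h) = h² + h = h + h²)
l(M(1))*r(-2, -4) = (1*(1 + 1))/(-4) = (1*2)*(-¼) = 2*(-¼) = -½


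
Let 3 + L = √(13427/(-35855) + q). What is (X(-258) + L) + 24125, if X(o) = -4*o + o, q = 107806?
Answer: 24896 + √138592866556065/35855 ≈ 25224.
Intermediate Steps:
X(o) = -3*o
L = -3 + √138592866556065/35855 (L = -3 + √(13427/(-35855) + 107806) = -3 + √(13427*(-1/35855) + 107806) = -3 + √(-13427/35855 + 107806) = -3 + √(3865370703/35855) = -3 + √138592866556065/35855 ≈ 325.34)
(X(-258) + L) + 24125 = (-3*(-258) + (-3 + √138592866556065/35855)) + 24125 = (774 + (-3 + √138592866556065/35855)) + 24125 = (771 + √138592866556065/35855) + 24125 = 24896 + √138592866556065/35855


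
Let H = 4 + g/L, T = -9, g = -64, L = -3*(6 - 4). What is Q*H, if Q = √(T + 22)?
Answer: 44*√13/3 ≈ 52.881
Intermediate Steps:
L = -6 (L = -3*2 = -6)
H = 44/3 (H = 4 - 64/(-6) = 4 - 64*(-⅙) = 4 + 32/3 = 44/3 ≈ 14.667)
Q = √13 (Q = √(-9 + 22) = √13 ≈ 3.6056)
Q*H = √13*(44/3) = 44*√13/3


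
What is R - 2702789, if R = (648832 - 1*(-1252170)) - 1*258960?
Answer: -1060747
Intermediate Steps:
R = 1642042 (R = (648832 + 1252170) - 258960 = 1901002 - 258960 = 1642042)
R - 2702789 = 1642042 - 2702789 = -1060747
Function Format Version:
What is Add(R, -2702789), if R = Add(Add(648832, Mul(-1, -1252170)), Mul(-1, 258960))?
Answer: -1060747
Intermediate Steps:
R = 1642042 (R = Add(Add(648832, 1252170), -258960) = Add(1901002, -258960) = 1642042)
Add(R, -2702789) = Add(1642042, -2702789) = -1060747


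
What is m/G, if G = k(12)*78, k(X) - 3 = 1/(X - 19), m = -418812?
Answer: -244307/130 ≈ -1879.3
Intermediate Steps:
k(X) = 3 + 1/(-19 + X) (k(X) = 3 + 1/(X - 19) = 3 + 1/(-19 + X))
G = 1560/7 (G = ((-56 + 3*12)/(-19 + 12))*78 = ((-56 + 36)/(-7))*78 = -1/7*(-20)*78 = (20/7)*78 = 1560/7 ≈ 222.86)
m/G = -418812/1560/7 = -418812*7/1560 = -244307/130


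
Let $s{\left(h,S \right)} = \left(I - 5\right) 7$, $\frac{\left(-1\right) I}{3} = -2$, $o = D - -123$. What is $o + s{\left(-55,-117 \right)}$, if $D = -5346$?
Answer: $-5216$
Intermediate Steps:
$o = -5223$ ($o = -5346 - -123 = -5346 + 123 = -5223$)
$I = 6$ ($I = \left(-3\right) \left(-2\right) = 6$)
$s{\left(h,S \right)} = 7$ ($s{\left(h,S \right)} = \left(6 - 5\right) 7 = 1 \cdot 7 = 7$)
$o + s{\left(-55,-117 \right)} = -5223 + 7 = -5216$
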